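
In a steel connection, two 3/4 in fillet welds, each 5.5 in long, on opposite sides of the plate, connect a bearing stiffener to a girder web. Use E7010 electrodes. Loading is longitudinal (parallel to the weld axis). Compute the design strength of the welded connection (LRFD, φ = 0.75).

E70XX → F_EXX = 70 ksi.
Effective throat t_e = 0.707 × 0.75 = 0.5302 in.
Total length L = 11 in; A_we = 0.5302 × 11 = 5.833 in².
F_nw = 0.6 F_EXX = 0.6 × 70 = 42 ksi.
φR_n = 0.75 × 42 × 5.833 = 183.7 kip.

φR_n ≈ 184 kip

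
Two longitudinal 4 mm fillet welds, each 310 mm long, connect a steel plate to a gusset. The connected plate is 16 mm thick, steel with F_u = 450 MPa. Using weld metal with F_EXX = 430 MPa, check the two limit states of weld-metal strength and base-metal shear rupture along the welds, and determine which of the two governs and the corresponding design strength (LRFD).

t_e = 0.707 × 4 = 2.828 mm; L = 620 mm.
Weld metal: φR_n = 0.75 × 0.6 × 430 × 2.828 × 620 × 10⁻³ = 339.3 kN.
Base metal (shear rupture): φR_n = 0.75 × 0.6 × 450 × 16 × 620 × 10⁻³ = 2009 kN.
Governing: weld metal.

φR_n ≈ 339 kN (weld metal governs)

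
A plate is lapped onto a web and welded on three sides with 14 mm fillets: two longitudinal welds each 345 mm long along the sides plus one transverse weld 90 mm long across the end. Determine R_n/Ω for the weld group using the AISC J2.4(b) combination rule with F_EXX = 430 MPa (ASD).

t_e = 0.707 × 14 = 9.898 mm.
R_nwl = 0.6 × 430 × 9.898 × 690 × 10⁻³ = 1762 kN (longitudinal, 2 welds).
R_nwt = 0.6 × 430 × 9.898 × 90 × 10⁻³ = 229.8 kN (transverse, base value).
(i) R_nwl + R_nwt = 1992 kN; (ii) 0.85 R_nwl + 1.5 R_nwt = 1842 kN.
R_n = max = 1992 kN [governs: (i)]; R_n/Ω = 995.9 kN.

R_n/Ω ≈ 996 kN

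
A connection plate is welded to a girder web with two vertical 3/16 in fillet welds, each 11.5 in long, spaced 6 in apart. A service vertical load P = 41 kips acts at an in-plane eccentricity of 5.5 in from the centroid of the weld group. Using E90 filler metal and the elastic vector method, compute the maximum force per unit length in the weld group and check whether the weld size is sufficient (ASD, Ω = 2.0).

E90XX → F_EXX = 90 ksi.
Total weld length L_w = 23 in. Treat welds as unit-width lines.
Polar moment about centroid: J = 2[d³/12 + d(b/2)²] = 2[11.5³/12 + 11.5×3²] = 460.5 in³.
Direct shear f_v = P/L_w = 41 / 23 = 1.783 kip/in (vertical).
Torsion M = P·e = 41 × 5.5 = 225.5 kip·in.
Critical point at (x, y) = (3, 5.75) from centroid. f_tx = M·y/J = 2.816 kip/in; f_ty = M·x/J = 1.469 kip/in.
Resultant f_max = √[f_tx² + (f_v + f_ty)²] = √[2.816² + (1.783 + 1.469)²] = 4.301 kip/in.
Capacity per unit length: r_n/Ω = (1/2.0) × 0.6 × 90 × (0.707 × 0.1875) = 3.579 kip/in.
4.301 > 3.579 → NOT adequate.

f_max ≈ 4.3 kip/in; NOT adequate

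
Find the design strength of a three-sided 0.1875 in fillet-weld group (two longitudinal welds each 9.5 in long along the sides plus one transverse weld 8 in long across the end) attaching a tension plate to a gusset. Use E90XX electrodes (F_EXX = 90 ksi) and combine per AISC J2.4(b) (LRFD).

φR_n ≈ 151 kips

t_e = 0.707 × 0.1875 = 0.1326 in.
R_nwl = 0.6 × 90 × 0.1326 × 19 = 136 kips (longitudinal, 2 welds).
R_nwt = 0.6 × 90 × 0.1326 × 8 = 57.27 kips (transverse, base value).
(i) R_nwl + R_nwt = 193.3 kips; (ii) 0.85 R_nwl + 1.5 R_nwt = 201.5 kips.
R_n = max = 201.5 kips [governs: (ii)]; φR_n = 151.1 kips.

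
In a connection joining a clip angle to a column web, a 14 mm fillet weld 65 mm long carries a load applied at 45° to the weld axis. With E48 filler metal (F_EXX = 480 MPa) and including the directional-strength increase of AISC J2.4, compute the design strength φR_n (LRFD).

φR_n ≈ 180 kN

t_e = 0.707 × 14 = 9.898 mm; A_we = 9.898 × 65 = 643.4 mm².
Directional factor: 1.0 + 0.5 sin^1.5(45°) = 1.297.
F_nw = 0.6 × 480 × 1.297 = 373.6 MPa.
φR_n = 0.75 × 373.6 × 643.4 × 10⁻³ = 180.3 kN.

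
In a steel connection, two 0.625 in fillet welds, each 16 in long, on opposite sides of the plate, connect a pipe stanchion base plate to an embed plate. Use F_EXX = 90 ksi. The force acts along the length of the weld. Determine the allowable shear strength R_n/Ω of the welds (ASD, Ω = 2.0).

R_n/Ω ≈ 382 kip

Effective throat t_e = 0.707 × 0.625 = 0.4419 in.
Total length L = 32 in; A_we = 0.4419 × 32 = 14.14 in².
F_nw = 0.6 F_EXX = 0.6 × 90 = 54 ksi.
R_n = 54 × 14.14 = 763.6 kip; R_n/Ω = 763.6/2.0 = 381.8 kip.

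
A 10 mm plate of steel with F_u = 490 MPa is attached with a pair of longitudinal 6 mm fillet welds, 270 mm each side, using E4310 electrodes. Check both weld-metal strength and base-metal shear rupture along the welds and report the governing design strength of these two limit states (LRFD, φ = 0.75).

E43XX → F_EXX = 430 MPa.
t_e = 0.707 × 6 = 4.242 mm; L = 540 mm.
Weld metal: φR_n = 0.75 × 0.6 × 430 × 4.242 × 540 × 10⁻³ = 443.2 kN.
Base metal (shear rupture): φR_n = 0.75 × 0.6 × 490 × 10 × 540 × 10⁻³ = 1191 kN.
Governing: weld metal.

φR_n ≈ 443 kN (weld metal governs)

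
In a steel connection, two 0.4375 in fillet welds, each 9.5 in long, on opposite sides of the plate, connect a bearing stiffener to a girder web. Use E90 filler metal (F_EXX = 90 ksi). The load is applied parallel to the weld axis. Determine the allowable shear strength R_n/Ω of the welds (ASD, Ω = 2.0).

Effective throat t_e = 0.707 × 0.4375 = 0.3093 in.
Total length L = 19 in; A_we = 0.3093 × 19 = 5.877 in².
F_nw = 0.6 F_EXX = 0.6 × 90 = 54 ksi.
R_n = 54 × 5.877 = 317.4 kips; R_n/Ω = 317.4/2.0 = 158.7 kips.

R_n/Ω ≈ 159 kips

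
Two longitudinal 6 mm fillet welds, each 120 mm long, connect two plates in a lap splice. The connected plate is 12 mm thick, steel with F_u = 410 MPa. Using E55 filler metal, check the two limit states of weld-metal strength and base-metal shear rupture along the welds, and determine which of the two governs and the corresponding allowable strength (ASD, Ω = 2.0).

R_n/Ω ≈ 168 kN (weld metal governs)

E55XX → F_EXX = 550 MPa.
t_e = 0.707 × 6 = 4.242 mm; L = 240 mm.
Weld metal: R_n/Ω = (1/2.0) × 0.6 × 550 × 4.242 × 240 × 10⁻³ = 168 kN.
Base metal (shear rupture): R_n/Ω = (1/2.0) × 0.6 × 410 × 12 × 240 × 10⁻³ = 354.2 kN.
Governing: weld metal.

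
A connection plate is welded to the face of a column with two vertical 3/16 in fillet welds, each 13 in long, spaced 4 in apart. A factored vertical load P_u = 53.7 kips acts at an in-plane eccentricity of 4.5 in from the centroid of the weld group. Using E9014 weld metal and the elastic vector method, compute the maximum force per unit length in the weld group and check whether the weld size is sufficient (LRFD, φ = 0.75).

f_max ≈ 4.55 kip/in; adequate

E90XX → F_EXX = 90 ksi.
Total weld length L_w = 26 in. Treat welds as unit-width lines.
Polar moment about centroid: J = 2[d³/12 + d(b/2)²] = 2[13³/12 + 13×2²] = 470.2 in³.
Direct shear f_v = P/L_w = 53.7 / 26 = 2.065 kip/in (vertical).
Torsion M = P·e = 53.7 × 4.5 = 241.65 kip·in.
Critical point at (x, y) = (2, 6.5) from centroid. f_tx = M·y/J = 3.341 kip/in; f_ty = M·x/J = 1.028 kip/in.
Resultant f_max = √[f_tx² + (f_v + f_ty)²] = √[3.341² + (2.065 + 1.028)²] = 4.553 kip/in.
Capacity per unit length: φr_n = 0.75 × 0.6 × 90 × (0.707 × 0.1875) = 5.369 kip/in.
4.553 ≤ 5.369 → adequate.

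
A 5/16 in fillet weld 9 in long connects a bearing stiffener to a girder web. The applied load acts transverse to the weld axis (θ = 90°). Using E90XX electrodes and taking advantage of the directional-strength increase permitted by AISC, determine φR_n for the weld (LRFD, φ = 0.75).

φR_n ≈ 121 kip

E90XX → F_EXX = 90 ksi.
t_e = 0.707 × 0.3125 = 0.2209 in; A_we = 0.2209 × 9 = 1.988 in².
Directional factor: 1.0 + 0.5 sin^1.5(90°) = 1.5.
F_nw = 0.6 × 90 × 1.5 = 81 ksi.
φR_n = 0.75 × 81 × 1.988 = 120.8 kip.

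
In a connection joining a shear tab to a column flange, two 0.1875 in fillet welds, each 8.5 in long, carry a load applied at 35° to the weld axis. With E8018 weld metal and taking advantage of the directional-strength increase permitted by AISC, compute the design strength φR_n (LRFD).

E80XX → F_EXX = 80 ksi.
t_e = 0.707 × 0.1875 = 0.1326 in; A_we = 0.1326 × 17 = 2.254 in².
Directional factor: 1.0 + 0.5 sin^1.5(35°) = 1.217.
F_nw = 0.6 × 80 × 1.217 = 58.43 ksi.
φR_n = 0.75 × 58.43 × 2.254 = 98.75 kip.

φR_n ≈ 98.7 kip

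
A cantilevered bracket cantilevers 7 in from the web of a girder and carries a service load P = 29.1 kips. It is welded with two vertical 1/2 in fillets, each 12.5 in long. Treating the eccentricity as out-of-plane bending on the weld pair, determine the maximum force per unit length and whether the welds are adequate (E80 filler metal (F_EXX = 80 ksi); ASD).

L_w = 2 × 12.5 = 25 in; section modulus (unit throat) S = 2 × L²/6 = 52.08 in².
Direct shear f_v = P/L_w = 29.1/25 = 1.164 kip/in.
Moment M = P × e = 29.1 × 7 = 203.7 kip·in; bending f_b = M/S = 3.911 kip/in.
f_max = √(f_v² + f_b²) = √(1.164² + 3.911²) = 4.081 kip/in.
r_n/Ω = (1/2.0) × 0.6 × 80 × (0.707 × 0.5) = 8.484 kip/in → adequate.

f_max ≈ 4.08 kip/in; adequate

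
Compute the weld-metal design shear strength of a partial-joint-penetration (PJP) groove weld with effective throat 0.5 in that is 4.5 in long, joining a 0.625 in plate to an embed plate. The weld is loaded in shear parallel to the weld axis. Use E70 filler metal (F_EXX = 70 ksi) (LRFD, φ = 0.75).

Effective throat (given) t_e = 0.5 in.
A_we = 0.5 × 4.5 = 2.25 in².
F_nw = 0.6 F_EXX = 42 ksi.
φR_n = 0.75 × 42 × 2.25 = 70.88 kips.

φR_n ≈ 70.9 kips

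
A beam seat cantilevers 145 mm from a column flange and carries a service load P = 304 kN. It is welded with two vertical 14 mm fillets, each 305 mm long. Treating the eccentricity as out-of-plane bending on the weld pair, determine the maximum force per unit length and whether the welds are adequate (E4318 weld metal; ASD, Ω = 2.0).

E43XX → F_EXX = 430 MPa.
L_w = 2 × 305 = 610 mm; section modulus (unit throat) S = 2 × L²/6 = 31010 mm².
Direct shear f_v = P/L_w = 304×10³/610 = 498.4 N/mm.
Moment M = P × e = 304×10³ × 145 = 44080000 N·mm; bending f_b = M/S = 1422 N/mm.
f_max = √(f_v² + f_b²) = √(498.4² + 1422²) = 1506 N/mm.
r_n/Ω = (1/2.0) × 0.6 × 430 × (0.707 × 14) = 1277 N/mm → NOT adequate.

f_max ≈ 1510 N/mm; NOT adequate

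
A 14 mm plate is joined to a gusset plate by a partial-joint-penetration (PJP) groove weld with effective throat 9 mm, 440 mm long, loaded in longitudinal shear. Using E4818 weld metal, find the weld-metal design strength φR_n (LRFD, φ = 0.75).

φR_n ≈ 855 kN

E48XX → F_EXX = 480 MPa.
Effective throat (given) t_e = 9 mm.
A_we = 9 × 440 = 3960 mm².
F_nw = 0.6 F_EXX = 288 MPa.
φR_n = 0.75 × 288 × 3960 × 10⁻³ = 855.4 kN.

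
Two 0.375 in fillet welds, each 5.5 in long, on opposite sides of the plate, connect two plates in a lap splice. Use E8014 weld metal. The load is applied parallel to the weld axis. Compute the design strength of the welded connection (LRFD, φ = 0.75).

φR_n ≈ 105 kips

E80XX → F_EXX = 80 ksi.
Effective throat t_e = 0.707 × 0.375 = 0.2651 in.
Total length L = 11 in; A_we = 0.2651 × 11 = 2.916 in².
F_nw = 0.6 F_EXX = 0.6 × 80 = 48 ksi.
φR_n = 0.75 × 48 × 2.916 = 105 kips.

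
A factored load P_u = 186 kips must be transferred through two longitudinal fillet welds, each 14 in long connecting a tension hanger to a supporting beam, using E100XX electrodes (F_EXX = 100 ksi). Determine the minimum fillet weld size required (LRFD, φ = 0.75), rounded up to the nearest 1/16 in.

Total weld length L = 28 in.
Required throat t_e = P_u / (φ × 0.6 F_EXX × L) = 186 / (0.75 × 0.6 × 100 × 28) = 0.1476 in.
Required leg w = t_e / 0.707 = 0.2088 in → use 1/4 in.

w = 1/4 in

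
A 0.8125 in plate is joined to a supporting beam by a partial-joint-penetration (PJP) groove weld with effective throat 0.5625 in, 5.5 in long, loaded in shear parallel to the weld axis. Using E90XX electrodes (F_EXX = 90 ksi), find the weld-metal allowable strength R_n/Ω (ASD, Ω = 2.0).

Effective throat (given) t_e = 0.5625 in.
A_we = 0.5625 × 5.5 = 3.094 in².
F_nw = 0.6 F_EXX = 54 ksi.
R_n/Ω = (54 × 3.094) / 2.0 = 83.53 kip.

R_n/Ω ≈ 83.5 kip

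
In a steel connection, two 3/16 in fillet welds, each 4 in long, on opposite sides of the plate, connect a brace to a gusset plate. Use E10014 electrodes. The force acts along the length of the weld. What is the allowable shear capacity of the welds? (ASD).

E100XX → F_EXX = 100 ksi.
Effective throat t_e = 0.707 × 0.1875 = 0.1326 in.
Total length L = 8 in; A_we = 0.1326 × 8 = 1.06 in².
F_nw = 0.6 F_EXX = 0.6 × 100 = 60 ksi.
R_n = 60 × 1.06 = 63.63 kips; R_n/Ω = 63.63/2.0 = 31.82 kips.

R_n/Ω ≈ 31.8 kips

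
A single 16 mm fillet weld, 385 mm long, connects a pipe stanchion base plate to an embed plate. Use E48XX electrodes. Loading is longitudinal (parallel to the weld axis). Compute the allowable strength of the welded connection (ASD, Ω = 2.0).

E48XX → F_EXX = 480 MPa.
Effective throat t_e = 0.707 × 16 = 11.31 mm.
Total length L = 385 mm; A_we = 11.31 × 385 = 4355 mm².
F_nw = 0.6 F_EXX = 0.6 × 480 = 288 MPa.
R_n = 288 × 4355 × 10⁻³ = 1254 kN; R_n/Ω = 1254/2.0 = 627.1 kN.

R_n/Ω ≈ 627 kN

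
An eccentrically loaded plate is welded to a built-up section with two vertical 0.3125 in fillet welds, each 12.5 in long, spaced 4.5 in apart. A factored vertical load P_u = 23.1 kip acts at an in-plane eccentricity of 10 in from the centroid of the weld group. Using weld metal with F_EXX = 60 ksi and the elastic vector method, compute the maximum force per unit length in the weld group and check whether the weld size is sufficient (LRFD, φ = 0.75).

f_max ≈ 3.81 kip/in; adequate

Total weld length L_w = 25 in. Treat welds as unit-width lines.
Polar moment about centroid: J = 2[d³/12 + d(b/2)²] = 2[12.5³/12 + 12.5×2.25²] = 452.1 in³.
Direct shear f_v = P/L_w = 23.1 / 25 = 0.924 kip/in (vertical).
Torsion M = P·e = 23.1 × 10 = 231 kip·in.
Critical point at (x, y) = (2.25, 6.25) from centroid. f_tx = M·y/J = 3.194 kip/in; f_ty = M·x/J = 1.15 kip/in.
Resultant f_max = √[f_tx² + (f_v + f_ty)²] = √[3.194² + (0.924 + 1.15)²] = 3.808 kip/in.
Capacity per unit length: φr_n = 0.75 × 0.6 × 60 × (0.707 × 0.3125) = 5.965 kip/in.
3.808 ≤ 5.965 → adequate.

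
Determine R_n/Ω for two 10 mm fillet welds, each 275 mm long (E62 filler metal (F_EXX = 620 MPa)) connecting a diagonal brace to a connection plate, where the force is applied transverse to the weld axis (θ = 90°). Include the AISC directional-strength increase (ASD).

t_e = 0.707 × 10 = 7.07 mm; A_we = 7.07 × 550 = 3888 mm².
Directional factor: 1.0 + 0.5 sin^1.5(90°) = 1.5.
F_nw = 0.6 × 620 × 1.5 = 558 MPa.
R_n/Ω = (558 × 3888) / 2.0 × 10⁻³ = 1085 kN.

R_n/Ω ≈ 1080 kN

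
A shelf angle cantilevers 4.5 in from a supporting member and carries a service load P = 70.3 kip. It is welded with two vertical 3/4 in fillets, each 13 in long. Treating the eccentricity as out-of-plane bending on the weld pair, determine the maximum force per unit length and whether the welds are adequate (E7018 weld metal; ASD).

E70XX → F_EXX = 70 ksi.
L_w = 2 × 13 = 26 in; section modulus (unit throat) S = 2 × L²/6 = 56.33 in².
Direct shear f_v = P/L_w = 70.3/26 = 2.704 kip/in.
Moment M = P × e = 70.3 × 4.5 = 316.35 kip·in; bending f_b = M/S = 5.616 kip/in.
f_max = √(f_v² + f_b²) = √(2.704² + 5.616²) = 6.233 kip/in.
r_n/Ω = (1/2.0) × 0.6 × 70 × (0.707 × 0.75) = 11.14 kip/in → adequate.

f_max ≈ 6.23 kip/in; adequate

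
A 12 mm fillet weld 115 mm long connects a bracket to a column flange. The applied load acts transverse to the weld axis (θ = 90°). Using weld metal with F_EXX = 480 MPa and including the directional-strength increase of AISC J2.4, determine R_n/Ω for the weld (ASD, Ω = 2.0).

t_e = 0.707 × 12 = 8.484 mm; A_we = 8.484 × 115 = 975.7 mm².
Directional factor: 1.0 + 0.5 sin^1.5(90°) = 1.5.
F_nw = 0.6 × 480 × 1.5 = 432 MPa.
R_n/Ω = (432 × 975.7) / 2.0 × 10⁻³ = 210.7 kN.

R_n/Ω ≈ 211 kN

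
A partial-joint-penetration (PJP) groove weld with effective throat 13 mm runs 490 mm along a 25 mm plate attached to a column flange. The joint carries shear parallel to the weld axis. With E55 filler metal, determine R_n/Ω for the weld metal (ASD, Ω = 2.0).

E55XX → F_EXX = 550 MPa.
Effective throat (given) t_e = 13 mm.
A_we = 13 × 490 = 6370 mm².
F_nw = 0.6 F_EXX = 330 MPa.
R_n/Ω = (330 × 6370) / 2.0 × 10⁻³ = 1051 kN.

R_n/Ω ≈ 1050 kN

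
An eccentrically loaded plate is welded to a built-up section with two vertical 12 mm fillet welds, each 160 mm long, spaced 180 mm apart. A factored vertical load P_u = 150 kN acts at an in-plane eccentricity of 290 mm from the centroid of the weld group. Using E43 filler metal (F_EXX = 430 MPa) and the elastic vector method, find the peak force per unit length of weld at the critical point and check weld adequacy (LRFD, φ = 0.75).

f_max ≈ 1970 N/mm; NOT adequate

Total weld length L_w = 320 mm. Treat welds as unit-width lines.
Polar moment about centroid: J = 2[d³/12 + d(b/2)²] = 2[160³/12 + 160×90²] = 3275000 mm³.
Direct shear f_v = P/L_w = 150×10³ / 320 = 468.8 N/mm (vertical).
Torsion M = P·e = 150×10³ × 290 = 43500000 N·mm.
Critical point at (x, y) = (90, 80) from centroid. f_tx = M·y/J = 1063 N/mm; f_ty = M·x/J = 1196 N/mm.
Resultant f_max = √[f_tx² + (f_v + f_ty)²] = √[1063² + (468.8 + 1196)²] = 1975 N/mm.
Capacity per unit length: φr_n = 0.75 × 0.6 × 430 × (0.707 × 12) = 1642 N/mm.
1975 > 1642 → NOT adequate.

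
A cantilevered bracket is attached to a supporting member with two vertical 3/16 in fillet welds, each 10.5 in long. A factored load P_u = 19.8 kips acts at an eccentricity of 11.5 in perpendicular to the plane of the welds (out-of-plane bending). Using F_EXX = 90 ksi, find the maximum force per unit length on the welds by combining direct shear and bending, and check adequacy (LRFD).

f_max ≈ 6.27 kip/in; NOT adequate

L_w = 2 × 10.5 = 21 in; section modulus (unit throat) S = 2 × L²/6 = 36.75 in².
Direct shear f_v = P/L_w = 19.8/21 = 0.9429 kip/in.
Moment M = P × e = 19.8 × 11.5 = 227.7 kip·in; bending f_b = M/S = 6.196 kip/in.
f_max = √(f_v² + f_b²) = √(0.9429² + 6.196²) = 6.267 kip/in.
φr_n = 0.75 × 0.6 × 90 × (0.707 × 0.1875) = 5.369 kip/in → NOT adequate.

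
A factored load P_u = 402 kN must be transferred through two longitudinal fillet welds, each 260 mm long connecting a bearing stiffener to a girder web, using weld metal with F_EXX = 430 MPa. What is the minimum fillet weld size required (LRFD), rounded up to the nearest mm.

w = 6 mm

Total weld length L = 520 mm.
Required throat t_e = P_u / (φ × 0.6 F_EXX × L) = 402 / (0.75 × 0.6 × 430 × 520 × 10⁻³) = 3.995 mm.
Required leg w = t_e / 0.707 = 5.651 mm → use 6 mm.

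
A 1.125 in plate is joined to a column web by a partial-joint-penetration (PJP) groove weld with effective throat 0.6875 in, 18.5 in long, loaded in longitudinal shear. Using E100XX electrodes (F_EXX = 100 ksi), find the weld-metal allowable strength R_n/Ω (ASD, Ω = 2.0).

Effective throat (given) t_e = 0.6875 in.
A_we = 0.6875 × 18.5 = 12.72 in².
F_nw = 0.6 F_EXX = 60 ksi.
R_n/Ω = (60 × 12.72) / 2.0 = 381.6 kip.

R_n/Ω ≈ 382 kip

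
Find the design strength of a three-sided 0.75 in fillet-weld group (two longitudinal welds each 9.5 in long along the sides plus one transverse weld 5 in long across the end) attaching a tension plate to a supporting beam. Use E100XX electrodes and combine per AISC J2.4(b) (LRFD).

E100XX → F_EXX = 100 ksi.
t_e = 0.707 × 0.75 = 0.5302 in.
R_nwl = 0.6 × 100 × 0.5302 × 19 = 604.5 kip (longitudinal, 2 welds).
R_nwt = 0.6 × 100 × 0.5302 × 5 = 159.1 kip (transverse, base value).
(i) R_nwl + R_nwt = 763.6 kip; (ii) 0.85 R_nwl + 1.5 R_nwt = 752.4 kip.
R_n = max = 763.6 kip [governs: (i)]; φR_n = 572.7 kip.

φR_n ≈ 573 kip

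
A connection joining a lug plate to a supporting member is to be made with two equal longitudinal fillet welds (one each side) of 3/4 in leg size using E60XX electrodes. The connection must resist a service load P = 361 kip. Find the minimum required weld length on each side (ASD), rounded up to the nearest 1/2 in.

E60XX → F_EXX = 60 ksi.
Throat t_e = 0.707 × 0.75 = 0.5302 in.
r_n/Ω = (0.6 × 60 × 0.5302) / 2.0 = 9.544 kip/in.
L_req = P / (r_n/Ω) = 361 / 9.544 = 37.82 in total.
Per side: 37.82 / 2 = 18.91 in.
Round up → use L = 19 in on each side.

L = 19 in on each side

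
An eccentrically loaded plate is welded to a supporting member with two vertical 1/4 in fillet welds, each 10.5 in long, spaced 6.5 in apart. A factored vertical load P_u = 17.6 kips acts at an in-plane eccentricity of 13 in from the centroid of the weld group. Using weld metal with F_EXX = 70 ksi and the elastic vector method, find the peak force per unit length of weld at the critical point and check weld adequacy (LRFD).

f_max ≈ 3.91 kip/in; adequate

Total weld length L_w = 21 in. Treat welds as unit-width lines.
Polar moment about centroid: J = 2[d³/12 + d(b/2)²] = 2[10.5³/12 + 10.5×3.25²] = 414.8 in³.
Direct shear f_v = P/L_w = 17.6 / 21 = 0.8381 kip/in (vertical).
Torsion M = P·e = 17.6 × 13 = 228.8 kip·in.
Critical point at (x, y) = (3.25, 5.25) from centroid. f_tx = M·y/J = 2.896 kip/in; f_ty = M·x/J = 1.793 kip/in.
Resultant f_max = √[f_tx² + (f_v + f_ty)²] = √[2.896² + (0.8381 + 1.793)²] = 3.913 kip/in.
Capacity per unit length: φr_n = 0.75 × 0.6 × 70 × (0.707 × 0.25) = 5.568 kip/in.
3.913 ≤ 5.568 → adequate.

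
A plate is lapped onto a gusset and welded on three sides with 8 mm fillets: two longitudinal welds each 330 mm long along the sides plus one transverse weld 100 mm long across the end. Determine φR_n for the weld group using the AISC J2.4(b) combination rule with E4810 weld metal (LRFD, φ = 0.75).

φR_n ≈ 928 kN

E48XX → F_EXX = 480 MPa.
t_e = 0.707 × 8 = 5.656 mm.
R_nwl = 0.6 × 480 × 5.656 × 660 × 10⁻³ = 1075 kN (longitudinal, 2 welds).
R_nwt = 0.6 × 480 × 5.656 × 100 × 10⁻³ = 162.9 kN (transverse, base value).
(i) R_nwl + R_nwt = 1238 kN; (ii) 0.85 R_nwl + 1.5 R_nwt = 1158 kN.
R_n = max = 1238 kN [governs: (i)]; φR_n = 928.5 kN.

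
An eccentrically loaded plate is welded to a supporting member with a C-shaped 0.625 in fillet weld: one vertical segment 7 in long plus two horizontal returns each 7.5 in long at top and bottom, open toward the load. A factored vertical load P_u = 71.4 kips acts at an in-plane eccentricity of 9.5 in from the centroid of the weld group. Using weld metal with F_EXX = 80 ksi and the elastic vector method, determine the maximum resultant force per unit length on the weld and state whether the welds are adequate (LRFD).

f_max ≈ 14.5 kip/in; adequate

Total weld length L_w = 22 in. Treat welds as unit-width lines.
Centroid: x̄ = 2×7.5×3.75 / 22 = 2.557 in from the vertical weld.
Polar moment about centroid: J = I_x + I_y = [7³/12 + 2×7.5×3.5²] + [7×2.557² + 2(7.5³/12 + 7.5×1.193²)] = 349.8 in³.
Direct shear f_v = P/L_w = 71.4 / 22 = 3.245 kip/in (vertical).
Torsion M = P·e = 71.4 × 9.5 = 678.3 kip·in.
Critical point at (x, y) = (4.943, 3.5) from centroid. f_tx = M·y/J = 6.788 kip/in; f_ty = M·x/J = 9.586 kip/in.
Resultant f_max = √[f_tx² + (f_v + f_ty)²] = √[6.788² + (3.245 + 9.586)²] = 14.52 kip/in.
Capacity per unit length: φr_n = 0.75 × 0.6 × 80 × (0.707 × 0.625) = 15.91 kip/in.
14.52 ≤ 15.91 → adequate.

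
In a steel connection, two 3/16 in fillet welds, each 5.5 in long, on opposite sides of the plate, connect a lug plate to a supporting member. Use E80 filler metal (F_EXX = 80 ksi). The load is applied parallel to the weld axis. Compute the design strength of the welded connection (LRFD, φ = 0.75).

φR_n ≈ 52.5 kip

Effective throat t_e = 0.707 × 0.1875 = 0.1326 in.
Total length L = 11 in; A_we = 0.1326 × 11 = 1.458 in².
F_nw = 0.6 F_EXX = 0.6 × 80 = 48 ksi.
φR_n = 0.75 × 48 × 1.458 = 52.49 kip.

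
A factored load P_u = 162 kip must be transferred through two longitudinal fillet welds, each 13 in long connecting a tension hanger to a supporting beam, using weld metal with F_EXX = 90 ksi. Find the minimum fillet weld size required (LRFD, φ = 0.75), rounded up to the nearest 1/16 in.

w = 1/4 in

Total weld length L = 26 in.
Required throat t_e = P_u / (φ × 0.6 F_EXX × L) = 162 / (0.75 × 0.6 × 90 × 26) = 0.1538 in.
Required leg w = t_e / 0.707 = 0.2176 in → use 1/4 in.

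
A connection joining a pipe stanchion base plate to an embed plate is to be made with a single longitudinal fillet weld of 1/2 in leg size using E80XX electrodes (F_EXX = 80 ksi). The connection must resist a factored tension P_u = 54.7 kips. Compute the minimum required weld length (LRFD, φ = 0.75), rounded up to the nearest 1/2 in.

L = 4.5 in

Throat t_e = 0.707 × 0.5 = 0.3535 in.
φr_n = 0.75 × 0.6 × 80 × 0.3535 = 12.73 kips/in.
L_req = P_u / φr_n = 54.7 / 12.73 = 4.298 in total.
Round up → use L = 4.5 in.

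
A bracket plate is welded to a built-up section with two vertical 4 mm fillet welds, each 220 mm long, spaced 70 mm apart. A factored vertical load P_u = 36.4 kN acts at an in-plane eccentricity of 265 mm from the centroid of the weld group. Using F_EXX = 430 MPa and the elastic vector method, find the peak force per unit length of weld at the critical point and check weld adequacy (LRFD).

Total weld length L_w = 440 mm. Treat welds as unit-width lines.
Polar moment about centroid: J = 2[d³/12 + d(b/2)²] = 2[220³/12 + 220×35²] = 2314000 mm³.
Direct shear f_v = P/L_w = 36.4×10³ / 440 = 82.73 N/mm (vertical).
Torsion M = P·e = 36.4×10³ × 265 = 9646000 N·mm.
Critical point at (x, y) = (35, 110) from centroid. f_tx = M·y/J = 458.6 N/mm; f_ty = M·x/J = 145.9 N/mm.
Resultant f_max = √[f_tx² + (f_v + f_ty)²] = √[458.6² + (82.73 + 145.9)²] = 512.4 N/mm.
Capacity per unit length: φr_n = 0.75 × 0.6 × 430 × (0.707 × 4) = 547.2 N/mm.
512.4 ≤ 547.2 → adequate.

f_max ≈ 512 N/mm; adequate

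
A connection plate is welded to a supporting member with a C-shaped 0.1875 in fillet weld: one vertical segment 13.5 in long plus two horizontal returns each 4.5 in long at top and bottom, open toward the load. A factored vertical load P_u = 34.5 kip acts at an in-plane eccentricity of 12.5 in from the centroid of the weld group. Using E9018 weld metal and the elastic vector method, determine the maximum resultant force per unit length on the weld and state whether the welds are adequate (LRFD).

E90XX → F_EXX = 90 ksi.
Total weld length L_w = 22.5 in. Treat welds as unit-width lines.
Centroid: x̄ = 2×4.5×2.25 / 22.5 = 0.9 in from the vertical weld.
Polar moment about centroid: J = I_x + I_y = [13.5³/12 + 2×4.5×6.75²] + [13.5×0.9² + 2(4.5³/12 + 4.5×1.35²)] = 657.6 in³.
Direct shear f_v = P/L_w = 34.5 / 22.5 = 1.533 kip/in (vertical).
Torsion M = P·e = 34.5 × 12.5 = 431.25 kip·in.
Critical point at (x, y) = (3.6, 6.75) from centroid. f_tx = M·y/J = 4.426 kip/in; f_ty = M·x/J = 2.361 kip/in.
Resultant f_max = √[f_tx² + (f_v + f_ty)²] = √[4.426² + (1.533 + 2.361)²] = 5.896 kip/in.
Capacity per unit length: φr_n = 0.75 × 0.6 × 90 × (0.707 × 0.1875) = 5.369 kip/in.
5.896 > 5.369 → NOT adequate.

f_max ≈ 5.9 kip/in; NOT adequate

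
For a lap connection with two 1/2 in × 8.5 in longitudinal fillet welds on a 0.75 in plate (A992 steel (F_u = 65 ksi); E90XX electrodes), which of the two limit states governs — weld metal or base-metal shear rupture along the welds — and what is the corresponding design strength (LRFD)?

E90XX → F_EXX = 90 ksi.
t_e = 0.707 × 0.5 = 0.3535 in; L = 17 in.
Weld metal: φR_n = 0.75 × 0.6 × 90 × 0.3535 × 17 = 243.4 kips.
Base metal (shear rupture): φR_n = 0.75 × 0.6 × 65 × 0.75 × 17 = 372.9 kips.
Governing: weld metal.

φR_n ≈ 243 kips (weld metal governs)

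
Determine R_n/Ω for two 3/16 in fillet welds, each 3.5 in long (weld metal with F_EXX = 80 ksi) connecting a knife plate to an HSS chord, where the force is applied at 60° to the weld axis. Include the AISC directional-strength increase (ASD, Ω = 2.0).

t_e = 0.707 × 0.1875 = 0.1326 in; A_we = 0.1326 × 7 = 0.9279 in².
Directional factor: 1.0 + 0.5 sin^1.5(60°) = 1.403.
F_nw = 0.6 × 80 × 1.403 = 67.34 ksi.
R_n/Ω = (67.34 × 0.9279) / 2.0 = 31.24 kip.

R_n/Ω ≈ 31.2 kip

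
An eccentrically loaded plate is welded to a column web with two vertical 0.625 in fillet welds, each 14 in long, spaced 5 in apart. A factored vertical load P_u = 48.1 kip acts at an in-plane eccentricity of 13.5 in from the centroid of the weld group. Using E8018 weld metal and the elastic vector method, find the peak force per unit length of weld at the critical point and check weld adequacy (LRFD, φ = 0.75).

f_max ≈ 8.37 kip/in; adequate

E80XX → F_EXX = 80 ksi.
Total weld length L_w = 28 in. Treat welds as unit-width lines.
Polar moment about centroid: J = 2[d³/12 + d(b/2)²] = 2[14³/12 + 14×2.5²] = 632.3 in³.
Direct shear f_v = P/L_w = 48.1 / 28 = 1.718 kip/in (vertical).
Torsion M = P·e = 48.1 × 13.5 = 649.35 kip·in.
Critical point at (x, y) = (2.5, 7) from centroid. f_tx = M·y/J = 7.188 kip/in; f_ty = M·x/J = 2.567 kip/in.
Resultant f_max = √[f_tx² + (f_v + f_ty)²] = √[7.188² + (1.718 + 2.567)²] = 8.369 kip/in.
Capacity per unit length: φr_n = 0.75 × 0.6 × 80 × (0.707 × 0.625) = 15.91 kip/in.
8.369 ≤ 15.91 → adequate.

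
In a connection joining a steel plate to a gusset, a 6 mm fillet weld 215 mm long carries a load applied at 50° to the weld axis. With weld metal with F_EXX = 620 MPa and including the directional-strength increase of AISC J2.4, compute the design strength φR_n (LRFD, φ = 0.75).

t_e = 0.707 × 6 = 4.242 mm; A_we = 4.242 × 215 = 912 mm².
Directional factor: 1.0 + 0.5 sin^1.5(50°) = 1.335.
F_nw = 0.6 × 620 × 1.335 = 496.7 MPa.
φR_n = 0.75 × 496.7 × 912 × 10⁻³ = 339.8 kN.

φR_n ≈ 340 kN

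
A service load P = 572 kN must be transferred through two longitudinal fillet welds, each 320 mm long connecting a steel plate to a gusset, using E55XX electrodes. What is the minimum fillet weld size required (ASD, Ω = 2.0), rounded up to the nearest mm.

w = 8 mm

E55XX → F_EXX = 550 MPa.
Total weld length L = 640 mm.
Required throat t_e = P × Ω / (0.6 F_EXX × L) = 572 × 2.0 / (0.6 × 550 × 640 × 10⁻³) = 5.417 mm.
Required leg w = t_e / 0.707 = 7.661 mm → use 8 mm.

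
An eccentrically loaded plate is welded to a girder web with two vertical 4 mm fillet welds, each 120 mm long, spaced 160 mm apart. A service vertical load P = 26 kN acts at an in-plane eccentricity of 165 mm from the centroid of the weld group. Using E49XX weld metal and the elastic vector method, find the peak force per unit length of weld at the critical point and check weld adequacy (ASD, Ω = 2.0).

f_max ≈ 328 N/mm; adequate

E49XX → F_EXX = 490 MPa.
Total weld length L_w = 240 mm. Treat welds as unit-width lines.
Polar moment about centroid: J = 2[d³/12 + d(b/2)²] = 2[120³/12 + 120×80²] = 1824000 mm³.
Direct shear f_v = P/L_w = 26×10³ / 240 = 108.3 N/mm (vertical).
Torsion M = P·e = 26×10³ × 165 = 4290000 N·mm.
Critical point at (x, y) = (80, 60) from centroid. f_tx = M·y/J = 141.1 N/mm; f_ty = M·x/J = 188.2 N/mm.
Resultant f_max = √[f_tx² + (f_v + f_ty)²] = √[141.1² + (108.3 + 188.2)²] = 328.4 N/mm.
Capacity per unit length: r_n/Ω = (1/2.0) × 0.6 × 490 × (0.707 × 4) = 415.7 N/mm.
328.4 ≤ 415.7 → adequate.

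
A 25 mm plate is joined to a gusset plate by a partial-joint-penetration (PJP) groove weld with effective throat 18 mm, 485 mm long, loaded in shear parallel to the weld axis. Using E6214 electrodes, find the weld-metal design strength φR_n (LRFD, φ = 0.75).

E62XX → F_EXX = 620 MPa.
Effective throat (given) t_e = 18 mm.
A_we = 18 × 485 = 8730 mm².
F_nw = 0.6 F_EXX = 372 MPa.
φR_n = 0.75 × 372 × 8730 × 10⁻³ = 2436 kN.

φR_n ≈ 2440 kN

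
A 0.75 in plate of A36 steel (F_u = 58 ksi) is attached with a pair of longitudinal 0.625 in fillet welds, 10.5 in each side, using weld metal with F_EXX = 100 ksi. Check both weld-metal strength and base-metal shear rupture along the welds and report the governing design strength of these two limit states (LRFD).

φR_n ≈ 411 kips (base-metal shear rupture governs)

t_e = 0.707 × 0.625 = 0.4419 in; L = 21 in.
Weld metal: φR_n = 0.75 × 0.6 × 100 × 0.4419 × 21 = 417.6 kips.
Base metal (shear rupture): φR_n = 0.75 × 0.6 × 58 × 0.75 × 21 = 411.1 kips.
Governing: base-metal shear rupture.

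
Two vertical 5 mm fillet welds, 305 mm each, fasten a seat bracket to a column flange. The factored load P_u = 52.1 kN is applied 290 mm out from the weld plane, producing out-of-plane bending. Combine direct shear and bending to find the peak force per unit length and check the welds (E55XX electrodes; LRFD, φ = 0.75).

E55XX → F_EXX = 550 MPa.
L_w = 2 × 305 = 610 mm; section modulus (unit throat) S = 2 × L²/6 = 31010 mm².
Direct shear f_v = P/L_w = 52.1×10³/610 = 85.41 N/mm.
Moment M = P × e = 52.1×10³ × 290 = 15109000 N·mm; bending f_b = M/S = 487.3 N/mm.
f_max = √(f_v² + f_b²) = √(85.41² + 487.3²) = 494.7 N/mm.
φr_n = 0.75 × 0.6 × 550 × (0.707 × 5) = 874.9 N/mm → adequate.

f_max ≈ 495 N/mm; adequate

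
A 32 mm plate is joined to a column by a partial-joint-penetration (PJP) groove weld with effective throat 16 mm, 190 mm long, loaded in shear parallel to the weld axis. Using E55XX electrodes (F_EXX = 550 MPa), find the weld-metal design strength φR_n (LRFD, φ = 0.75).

Effective throat (given) t_e = 16 mm.
A_we = 16 × 190 = 3040 mm².
F_nw = 0.6 F_EXX = 330 MPa.
φR_n = 0.75 × 330 × 3040 × 10⁻³ = 752.4 kN.

φR_n ≈ 752 kN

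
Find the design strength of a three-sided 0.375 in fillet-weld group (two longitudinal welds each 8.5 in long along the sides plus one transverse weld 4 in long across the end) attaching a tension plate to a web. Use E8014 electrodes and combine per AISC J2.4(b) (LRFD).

φR_n ≈ 200 kip

E80XX → F_EXX = 80 ksi.
t_e = 0.707 × 0.375 = 0.2651 in.
R_nwl = 0.6 × 80 × 0.2651 × 17 = 216.3 kip (longitudinal, 2 welds).
R_nwt = 0.6 × 80 × 0.2651 × 4 = 50.9 kip (transverse, base value).
(i) R_nwl + R_nwt = 267.2 kip; (ii) 0.85 R_nwl + 1.5 R_nwt = 260.2 kip.
R_n = max = 267.2 kip [governs: (i)]; φR_n = 200.4 kip.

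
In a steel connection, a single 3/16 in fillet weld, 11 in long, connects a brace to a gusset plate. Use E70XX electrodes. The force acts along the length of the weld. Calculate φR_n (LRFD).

φR_n ≈ 45.9 kips

E70XX → F_EXX = 70 ksi.
Effective throat t_e = 0.707 × 0.1875 = 0.1326 in.
Total length L = 11 in; A_we = 0.1326 × 11 = 1.458 in².
F_nw = 0.6 F_EXX = 0.6 × 70 = 42 ksi.
φR_n = 0.75 × 42 × 1.458 = 45.93 kips.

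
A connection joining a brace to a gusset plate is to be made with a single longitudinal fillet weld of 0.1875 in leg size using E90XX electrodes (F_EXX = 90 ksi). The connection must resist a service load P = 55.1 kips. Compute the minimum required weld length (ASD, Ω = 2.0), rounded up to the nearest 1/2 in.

Throat t_e = 0.707 × 0.1875 = 0.1326 in.
r_n/Ω = (0.6 × 90 × 0.1326) / 2.0 = 3.579 kip/in.
L_req = P / (r_n/Ω) = 55.1 / 3.579 = 15.39 in total.
Round up → use L = 15.5 in.

L = 15.5 in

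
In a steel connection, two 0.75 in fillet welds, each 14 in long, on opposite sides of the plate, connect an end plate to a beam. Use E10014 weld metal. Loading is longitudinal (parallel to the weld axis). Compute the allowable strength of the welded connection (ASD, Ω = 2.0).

R_n/Ω ≈ 445 kips

E100XX → F_EXX = 100 ksi.
Effective throat t_e = 0.707 × 0.75 = 0.5302 in.
Total length L = 28 in; A_we = 0.5302 × 28 = 14.85 in².
F_nw = 0.6 F_EXX = 0.6 × 100 = 60 ksi.
R_n = 60 × 14.85 = 890.8 kips; R_n/Ω = 890.8/2.0 = 445.4 kips.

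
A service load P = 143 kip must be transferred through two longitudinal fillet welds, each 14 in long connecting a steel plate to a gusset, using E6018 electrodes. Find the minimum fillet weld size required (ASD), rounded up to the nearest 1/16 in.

E60XX → F_EXX = 60 ksi.
Total weld length L = 28 in.
Required throat t_e = P × Ω / (0.6 F_EXX × L) = 143 × 2.0 / (0.6 × 60 × 28) = 0.2837 in.
Required leg w = t_e / 0.707 = 0.4013 in → use 7/16 in.

w = 7/16 in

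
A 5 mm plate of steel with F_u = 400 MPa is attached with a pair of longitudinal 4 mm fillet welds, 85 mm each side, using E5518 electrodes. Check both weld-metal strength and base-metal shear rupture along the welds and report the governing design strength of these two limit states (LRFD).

φR_n ≈ 119 kN (weld metal governs)

E55XX → F_EXX = 550 MPa.
t_e = 0.707 × 4 = 2.828 mm; L = 170 mm.
Weld metal: φR_n = 0.75 × 0.6 × 550 × 2.828 × 170 × 10⁻³ = 119 kN.
Base metal (shear rupture): φR_n = 0.75 × 0.6 × 400 × 5 × 170 × 10⁻³ = 153 kN.
Governing: weld metal.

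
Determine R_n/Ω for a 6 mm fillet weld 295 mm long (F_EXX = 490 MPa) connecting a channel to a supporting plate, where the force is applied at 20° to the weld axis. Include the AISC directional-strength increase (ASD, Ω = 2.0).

t_e = 0.707 × 6 = 4.242 mm; A_we = 4.242 × 295 = 1251 mm².
Directional factor: 1.0 + 0.5 sin^1.5(20°) = 1.1.
F_nw = 0.6 × 490 × 1.1 = 323.4 MPa.
R_n/Ω = (323.4 × 1251) / 2.0 × 10⁻³ = 202.4 kN.

R_n/Ω ≈ 202 kN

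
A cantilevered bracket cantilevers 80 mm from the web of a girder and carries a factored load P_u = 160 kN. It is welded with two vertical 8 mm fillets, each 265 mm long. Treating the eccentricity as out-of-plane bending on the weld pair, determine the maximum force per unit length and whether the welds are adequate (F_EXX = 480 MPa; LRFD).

L_w = 2 × 265 = 530 mm; section modulus (unit throat) S = 2 × L²/6 = 23410 mm².
Direct shear f_v = P/L_w = 160×10³/530 = 301.9 N/mm.
Moment M = P × e = 160×10³ × 80 = 12800000 N·mm; bending f_b = M/S = 546.8 N/mm.
f_max = √(f_v² + f_b²) = √(301.9² + 546.8²) = 624.6 N/mm.
φr_n = 0.75 × 0.6 × 480 × (0.707 × 8) = 1222 N/mm → adequate.

f_max ≈ 625 N/mm; adequate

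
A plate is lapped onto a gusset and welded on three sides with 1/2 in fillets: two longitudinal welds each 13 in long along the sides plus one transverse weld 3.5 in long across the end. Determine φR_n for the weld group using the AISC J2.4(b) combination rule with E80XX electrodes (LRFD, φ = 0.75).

E80XX → F_EXX = 80 ksi.
t_e = 0.707 × 0.5 = 0.3535 in.
R_nwl = 0.6 × 80 × 0.3535 × 26 = 441.2 kip (longitudinal, 2 welds).
R_nwt = 0.6 × 80 × 0.3535 × 3.5 = 59.39 kip (transverse, base value).
(i) R_nwl + R_nwt = 500.6 kip; (ii) 0.85 R_nwl + 1.5 R_nwt = 464.1 kip.
R_n = max = 500.6 kip [governs: (i)]; φR_n = 375.4 kip.

φR_n ≈ 375 kip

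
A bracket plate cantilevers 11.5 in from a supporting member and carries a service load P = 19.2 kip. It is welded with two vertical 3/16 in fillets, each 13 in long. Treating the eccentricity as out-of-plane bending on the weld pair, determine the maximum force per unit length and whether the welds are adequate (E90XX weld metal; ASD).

f_max ≈ 3.99 kip/in; NOT adequate

E90XX → F_EXX = 90 ksi.
L_w = 2 × 13 = 26 in; section modulus (unit throat) S = 2 × L²/6 = 56.33 in².
Direct shear f_v = P/L_w = 19.2/26 = 0.7385 kip/in.
Moment M = P × e = 19.2 × 11.5 = 220.8 kip·in; bending f_b = M/S = 3.92 kip/in.
f_max = √(f_v² + f_b²) = √(0.7385² + 3.92²) = 3.988 kip/in.
r_n/Ω = (1/2.0) × 0.6 × 90 × (0.707 × 0.1875) = 3.579 kip/in → NOT adequate.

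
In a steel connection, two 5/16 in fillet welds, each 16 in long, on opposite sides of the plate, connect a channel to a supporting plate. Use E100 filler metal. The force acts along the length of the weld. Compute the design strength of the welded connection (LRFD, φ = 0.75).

φR_n ≈ 318 kips

E100XX → F_EXX = 100 ksi.
Effective throat t_e = 0.707 × 0.3125 = 0.2209 in.
Total length L = 32 in; A_we = 0.2209 × 32 = 7.07 in².
F_nw = 0.6 F_EXX = 0.6 × 100 = 60 ksi.
φR_n = 0.75 × 60 × 7.07 = 318.1 kips.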